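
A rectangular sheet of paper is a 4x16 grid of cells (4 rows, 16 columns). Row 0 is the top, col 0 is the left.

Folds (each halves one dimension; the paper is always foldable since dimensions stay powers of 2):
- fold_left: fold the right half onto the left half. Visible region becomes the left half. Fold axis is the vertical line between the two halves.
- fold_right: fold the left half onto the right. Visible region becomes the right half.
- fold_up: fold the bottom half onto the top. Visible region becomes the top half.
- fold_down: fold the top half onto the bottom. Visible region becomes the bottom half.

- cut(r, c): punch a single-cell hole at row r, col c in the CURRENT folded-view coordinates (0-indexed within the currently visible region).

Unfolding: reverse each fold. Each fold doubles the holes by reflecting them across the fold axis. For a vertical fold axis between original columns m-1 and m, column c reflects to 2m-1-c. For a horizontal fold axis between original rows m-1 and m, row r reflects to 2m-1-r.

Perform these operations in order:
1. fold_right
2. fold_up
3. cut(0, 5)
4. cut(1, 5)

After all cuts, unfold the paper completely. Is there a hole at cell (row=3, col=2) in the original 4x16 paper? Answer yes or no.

Op 1 fold_right: fold axis v@8; visible region now rows[0,4) x cols[8,16) = 4x8
Op 2 fold_up: fold axis h@2; visible region now rows[0,2) x cols[8,16) = 2x8
Op 3 cut(0, 5): punch at orig (0,13); cuts so far [(0, 13)]; region rows[0,2) x cols[8,16) = 2x8
Op 4 cut(1, 5): punch at orig (1,13); cuts so far [(0, 13), (1, 13)]; region rows[0,2) x cols[8,16) = 2x8
Unfold 1 (reflect across h@2): 4 holes -> [(0, 13), (1, 13), (2, 13), (3, 13)]
Unfold 2 (reflect across v@8): 8 holes -> [(0, 2), (0, 13), (1, 2), (1, 13), (2, 2), (2, 13), (3, 2), (3, 13)]
Holes: [(0, 2), (0, 13), (1, 2), (1, 13), (2, 2), (2, 13), (3, 2), (3, 13)]

Answer: yes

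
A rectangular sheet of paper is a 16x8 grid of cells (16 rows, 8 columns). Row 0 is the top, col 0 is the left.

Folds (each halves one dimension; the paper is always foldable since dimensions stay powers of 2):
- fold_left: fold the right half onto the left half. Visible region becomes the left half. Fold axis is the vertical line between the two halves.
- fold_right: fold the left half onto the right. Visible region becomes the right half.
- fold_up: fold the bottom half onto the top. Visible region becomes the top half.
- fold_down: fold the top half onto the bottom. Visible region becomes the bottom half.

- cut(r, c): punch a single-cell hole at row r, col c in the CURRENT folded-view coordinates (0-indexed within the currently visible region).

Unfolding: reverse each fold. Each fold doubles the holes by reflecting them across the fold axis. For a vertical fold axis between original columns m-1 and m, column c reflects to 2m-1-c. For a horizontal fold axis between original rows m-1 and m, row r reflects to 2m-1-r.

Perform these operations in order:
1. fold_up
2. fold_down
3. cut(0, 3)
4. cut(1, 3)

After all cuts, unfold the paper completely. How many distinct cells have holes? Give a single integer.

Answer: 8

Derivation:
Op 1 fold_up: fold axis h@8; visible region now rows[0,8) x cols[0,8) = 8x8
Op 2 fold_down: fold axis h@4; visible region now rows[4,8) x cols[0,8) = 4x8
Op 3 cut(0, 3): punch at orig (4,3); cuts so far [(4, 3)]; region rows[4,8) x cols[0,8) = 4x8
Op 4 cut(1, 3): punch at orig (5,3); cuts so far [(4, 3), (5, 3)]; region rows[4,8) x cols[0,8) = 4x8
Unfold 1 (reflect across h@4): 4 holes -> [(2, 3), (3, 3), (4, 3), (5, 3)]
Unfold 2 (reflect across h@8): 8 holes -> [(2, 3), (3, 3), (4, 3), (5, 3), (10, 3), (11, 3), (12, 3), (13, 3)]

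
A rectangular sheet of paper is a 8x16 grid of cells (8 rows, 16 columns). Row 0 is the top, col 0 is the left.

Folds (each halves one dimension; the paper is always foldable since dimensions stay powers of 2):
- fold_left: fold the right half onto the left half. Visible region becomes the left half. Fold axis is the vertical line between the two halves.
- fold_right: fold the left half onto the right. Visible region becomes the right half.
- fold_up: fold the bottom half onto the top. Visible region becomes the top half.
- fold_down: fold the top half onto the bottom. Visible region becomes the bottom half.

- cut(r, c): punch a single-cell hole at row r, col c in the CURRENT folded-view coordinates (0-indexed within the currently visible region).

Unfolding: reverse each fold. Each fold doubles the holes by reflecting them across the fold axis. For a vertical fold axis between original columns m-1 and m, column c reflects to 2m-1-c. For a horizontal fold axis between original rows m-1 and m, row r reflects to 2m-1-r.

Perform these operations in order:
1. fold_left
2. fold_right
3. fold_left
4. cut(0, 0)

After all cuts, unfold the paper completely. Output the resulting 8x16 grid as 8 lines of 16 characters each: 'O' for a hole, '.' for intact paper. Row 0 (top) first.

Op 1 fold_left: fold axis v@8; visible region now rows[0,8) x cols[0,8) = 8x8
Op 2 fold_right: fold axis v@4; visible region now rows[0,8) x cols[4,8) = 8x4
Op 3 fold_left: fold axis v@6; visible region now rows[0,8) x cols[4,6) = 8x2
Op 4 cut(0, 0): punch at orig (0,4); cuts so far [(0, 4)]; region rows[0,8) x cols[4,6) = 8x2
Unfold 1 (reflect across v@6): 2 holes -> [(0, 4), (0, 7)]
Unfold 2 (reflect across v@4): 4 holes -> [(0, 0), (0, 3), (0, 4), (0, 7)]
Unfold 3 (reflect across v@8): 8 holes -> [(0, 0), (0, 3), (0, 4), (0, 7), (0, 8), (0, 11), (0, 12), (0, 15)]

Answer: O..OO..OO..OO..O
................
................
................
................
................
................
................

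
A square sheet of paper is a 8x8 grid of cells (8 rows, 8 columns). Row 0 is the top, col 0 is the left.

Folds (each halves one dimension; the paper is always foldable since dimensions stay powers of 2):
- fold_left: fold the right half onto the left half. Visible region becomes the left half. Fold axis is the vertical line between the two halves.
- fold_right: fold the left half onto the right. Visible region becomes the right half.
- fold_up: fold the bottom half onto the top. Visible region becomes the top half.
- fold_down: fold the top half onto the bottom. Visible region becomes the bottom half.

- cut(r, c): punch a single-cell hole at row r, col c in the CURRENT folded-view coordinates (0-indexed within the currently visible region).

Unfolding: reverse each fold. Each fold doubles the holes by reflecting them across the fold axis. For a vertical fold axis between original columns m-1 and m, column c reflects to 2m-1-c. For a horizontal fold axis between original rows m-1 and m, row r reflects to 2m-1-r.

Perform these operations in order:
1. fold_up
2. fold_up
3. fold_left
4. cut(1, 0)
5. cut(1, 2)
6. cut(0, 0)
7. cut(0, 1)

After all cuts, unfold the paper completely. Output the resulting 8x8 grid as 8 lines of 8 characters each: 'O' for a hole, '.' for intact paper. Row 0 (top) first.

Answer: OO....OO
O.O..O.O
O.O..O.O
OO....OO
OO....OO
O.O..O.O
O.O..O.O
OO....OO

Derivation:
Op 1 fold_up: fold axis h@4; visible region now rows[0,4) x cols[0,8) = 4x8
Op 2 fold_up: fold axis h@2; visible region now rows[0,2) x cols[0,8) = 2x8
Op 3 fold_left: fold axis v@4; visible region now rows[0,2) x cols[0,4) = 2x4
Op 4 cut(1, 0): punch at orig (1,0); cuts so far [(1, 0)]; region rows[0,2) x cols[0,4) = 2x4
Op 5 cut(1, 2): punch at orig (1,2); cuts so far [(1, 0), (1, 2)]; region rows[0,2) x cols[0,4) = 2x4
Op 6 cut(0, 0): punch at orig (0,0); cuts so far [(0, 0), (1, 0), (1, 2)]; region rows[0,2) x cols[0,4) = 2x4
Op 7 cut(0, 1): punch at orig (0,1); cuts so far [(0, 0), (0, 1), (1, 0), (1, 2)]; region rows[0,2) x cols[0,4) = 2x4
Unfold 1 (reflect across v@4): 8 holes -> [(0, 0), (0, 1), (0, 6), (0, 7), (1, 0), (1, 2), (1, 5), (1, 7)]
Unfold 2 (reflect across h@2): 16 holes -> [(0, 0), (0, 1), (0, 6), (0, 7), (1, 0), (1, 2), (1, 5), (1, 7), (2, 0), (2, 2), (2, 5), (2, 7), (3, 0), (3, 1), (3, 6), (3, 7)]
Unfold 3 (reflect across h@4): 32 holes -> [(0, 0), (0, 1), (0, 6), (0, 7), (1, 0), (1, 2), (1, 5), (1, 7), (2, 0), (2, 2), (2, 5), (2, 7), (3, 0), (3, 1), (3, 6), (3, 7), (4, 0), (4, 1), (4, 6), (4, 7), (5, 0), (5, 2), (5, 5), (5, 7), (6, 0), (6, 2), (6, 5), (6, 7), (7, 0), (7, 1), (7, 6), (7, 7)]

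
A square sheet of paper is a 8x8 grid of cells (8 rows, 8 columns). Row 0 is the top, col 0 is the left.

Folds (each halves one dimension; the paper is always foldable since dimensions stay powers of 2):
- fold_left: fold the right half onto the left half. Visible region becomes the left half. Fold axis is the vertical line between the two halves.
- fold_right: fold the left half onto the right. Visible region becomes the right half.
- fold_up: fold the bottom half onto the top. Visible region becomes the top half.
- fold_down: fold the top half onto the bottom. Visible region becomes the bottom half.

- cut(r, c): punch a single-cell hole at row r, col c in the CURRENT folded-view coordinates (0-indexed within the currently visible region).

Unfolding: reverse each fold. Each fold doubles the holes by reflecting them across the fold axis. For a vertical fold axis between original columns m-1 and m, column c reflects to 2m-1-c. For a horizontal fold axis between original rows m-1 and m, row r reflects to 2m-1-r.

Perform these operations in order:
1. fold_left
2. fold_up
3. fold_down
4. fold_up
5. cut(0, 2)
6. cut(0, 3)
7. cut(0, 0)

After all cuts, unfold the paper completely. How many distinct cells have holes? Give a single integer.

Op 1 fold_left: fold axis v@4; visible region now rows[0,8) x cols[0,4) = 8x4
Op 2 fold_up: fold axis h@4; visible region now rows[0,4) x cols[0,4) = 4x4
Op 3 fold_down: fold axis h@2; visible region now rows[2,4) x cols[0,4) = 2x4
Op 4 fold_up: fold axis h@3; visible region now rows[2,3) x cols[0,4) = 1x4
Op 5 cut(0, 2): punch at orig (2,2); cuts so far [(2, 2)]; region rows[2,3) x cols[0,4) = 1x4
Op 6 cut(0, 3): punch at orig (2,3); cuts so far [(2, 2), (2, 3)]; region rows[2,3) x cols[0,4) = 1x4
Op 7 cut(0, 0): punch at orig (2,0); cuts so far [(2, 0), (2, 2), (2, 3)]; region rows[2,3) x cols[0,4) = 1x4
Unfold 1 (reflect across h@3): 6 holes -> [(2, 0), (2, 2), (2, 3), (3, 0), (3, 2), (3, 3)]
Unfold 2 (reflect across h@2): 12 holes -> [(0, 0), (0, 2), (0, 3), (1, 0), (1, 2), (1, 3), (2, 0), (2, 2), (2, 3), (3, 0), (3, 2), (3, 3)]
Unfold 3 (reflect across h@4): 24 holes -> [(0, 0), (0, 2), (0, 3), (1, 0), (1, 2), (1, 3), (2, 0), (2, 2), (2, 3), (3, 0), (3, 2), (3, 3), (4, 0), (4, 2), (4, 3), (5, 0), (5, 2), (5, 3), (6, 0), (6, 2), (6, 3), (7, 0), (7, 2), (7, 3)]
Unfold 4 (reflect across v@4): 48 holes -> [(0, 0), (0, 2), (0, 3), (0, 4), (0, 5), (0, 7), (1, 0), (1, 2), (1, 3), (1, 4), (1, 5), (1, 7), (2, 0), (2, 2), (2, 3), (2, 4), (2, 5), (2, 7), (3, 0), (3, 2), (3, 3), (3, 4), (3, 5), (3, 7), (4, 0), (4, 2), (4, 3), (4, 4), (4, 5), (4, 7), (5, 0), (5, 2), (5, 3), (5, 4), (5, 5), (5, 7), (6, 0), (6, 2), (6, 3), (6, 4), (6, 5), (6, 7), (7, 0), (7, 2), (7, 3), (7, 4), (7, 5), (7, 7)]

Answer: 48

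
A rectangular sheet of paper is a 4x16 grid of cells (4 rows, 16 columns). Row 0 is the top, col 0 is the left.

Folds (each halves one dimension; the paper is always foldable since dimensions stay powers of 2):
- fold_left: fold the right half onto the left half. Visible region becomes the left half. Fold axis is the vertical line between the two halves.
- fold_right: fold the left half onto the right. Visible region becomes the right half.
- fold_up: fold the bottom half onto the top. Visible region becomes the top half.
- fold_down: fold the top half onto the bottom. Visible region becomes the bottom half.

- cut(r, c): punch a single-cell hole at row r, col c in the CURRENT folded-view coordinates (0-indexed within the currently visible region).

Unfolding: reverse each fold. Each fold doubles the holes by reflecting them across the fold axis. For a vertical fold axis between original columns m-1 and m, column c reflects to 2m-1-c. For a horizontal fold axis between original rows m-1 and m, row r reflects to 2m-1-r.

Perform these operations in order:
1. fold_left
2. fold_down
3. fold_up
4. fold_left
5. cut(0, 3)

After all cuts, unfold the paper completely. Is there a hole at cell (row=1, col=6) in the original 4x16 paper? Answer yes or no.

Op 1 fold_left: fold axis v@8; visible region now rows[0,4) x cols[0,8) = 4x8
Op 2 fold_down: fold axis h@2; visible region now rows[2,4) x cols[0,8) = 2x8
Op 3 fold_up: fold axis h@3; visible region now rows[2,3) x cols[0,8) = 1x8
Op 4 fold_left: fold axis v@4; visible region now rows[2,3) x cols[0,4) = 1x4
Op 5 cut(0, 3): punch at orig (2,3); cuts so far [(2, 3)]; region rows[2,3) x cols[0,4) = 1x4
Unfold 1 (reflect across v@4): 2 holes -> [(2, 3), (2, 4)]
Unfold 2 (reflect across h@3): 4 holes -> [(2, 3), (2, 4), (3, 3), (3, 4)]
Unfold 3 (reflect across h@2): 8 holes -> [(0, 3), (0, 4), (1, 3), (1, 4), (2, 3), (2, 4), (3, 3), (3, 4)]
Unfold 4 (reflect across v@8): 16 holes -> [(0, 3), (0, 4), (0, 11), (0, 12), (1, 3), (1, 4), (1, 11), (1, 12), (2, 3), (2, 4), (2, 11), (2, 12), (3, 3), (3, 4), (3, 11), (3, 12)]
Holes: [(0, 3), (0, 4), (0, 11), (0, 12), (1, 3), (1, 4), (1, 11), (1, 12), (2, 3), (2, 4), (2, 11), (2, 12), (3, 3), (3, 4), (3, 11), (3, 12)]

Answer: no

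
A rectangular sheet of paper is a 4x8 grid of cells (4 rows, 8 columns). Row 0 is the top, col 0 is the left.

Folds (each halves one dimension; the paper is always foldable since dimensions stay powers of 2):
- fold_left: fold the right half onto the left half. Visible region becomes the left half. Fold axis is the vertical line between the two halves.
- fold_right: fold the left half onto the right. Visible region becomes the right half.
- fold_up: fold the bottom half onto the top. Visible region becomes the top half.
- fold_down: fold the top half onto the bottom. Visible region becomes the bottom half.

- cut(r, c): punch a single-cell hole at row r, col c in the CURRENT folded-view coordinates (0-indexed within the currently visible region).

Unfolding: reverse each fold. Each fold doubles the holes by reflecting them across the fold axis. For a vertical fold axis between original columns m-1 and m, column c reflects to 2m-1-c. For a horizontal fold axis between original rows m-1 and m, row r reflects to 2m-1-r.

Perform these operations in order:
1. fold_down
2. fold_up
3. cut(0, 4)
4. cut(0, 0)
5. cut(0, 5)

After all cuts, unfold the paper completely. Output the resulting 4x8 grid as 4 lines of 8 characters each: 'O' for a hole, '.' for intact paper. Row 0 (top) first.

Op 1 fold_down: fold axis h@2; visible region now rows[2,4) x cols[0,8) = 2x8
Op 2 fold_up: fold axis h@3; visible region now rows[2,3) x cols[0,8) = 1x8
Op 3 cut(0, 4): punch at orig (2,4); cuts so far [(2, 4)]; region rows[2,3) x cols[0,8) = 1x8
Op 4 cut(0, 0): punch at orig (2,0); cuts so far [(2, 0), (2, 4)]; region rows[2,3) x cols[0,8) = 1x8
Op 5 cut(0, 5): punch at orig (2,5); cuts so far [(2, 0), (2, 4), (2, 5)]; region rows[2,3) x cols[0,8) = 1x8
Unfold 1 (reflect across h@3): 6 holes -> [(2, 0), (2, 4), (2, 5), (3, 0), (3, 4), (3, 5)]
Unfold 2 (reflect across h@2): 12 holes -> [(0, 0), (0, 4), (0, 5), (1, 0), (1, 4), (1, 5), (2, 0), (2, 4), (2, 5), (3, 0), (3, 4), (3, 5)]

Answer: O...OO..
O...OO..
O...OO..
O...OO..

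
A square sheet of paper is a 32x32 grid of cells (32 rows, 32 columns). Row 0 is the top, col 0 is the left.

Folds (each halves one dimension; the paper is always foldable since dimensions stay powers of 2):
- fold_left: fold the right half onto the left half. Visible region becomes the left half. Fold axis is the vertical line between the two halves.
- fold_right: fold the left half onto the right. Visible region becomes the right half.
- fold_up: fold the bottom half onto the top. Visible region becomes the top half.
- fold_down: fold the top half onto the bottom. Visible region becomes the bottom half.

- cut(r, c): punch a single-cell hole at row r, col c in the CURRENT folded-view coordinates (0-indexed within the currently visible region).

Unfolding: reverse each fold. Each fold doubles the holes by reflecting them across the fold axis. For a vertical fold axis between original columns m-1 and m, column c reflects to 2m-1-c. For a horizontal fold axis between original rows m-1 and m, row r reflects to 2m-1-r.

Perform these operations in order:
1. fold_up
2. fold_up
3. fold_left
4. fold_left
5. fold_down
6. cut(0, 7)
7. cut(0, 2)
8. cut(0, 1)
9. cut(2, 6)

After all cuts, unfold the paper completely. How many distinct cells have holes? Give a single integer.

Op 1 fold_up: fold axis h@16; visible region now rows[0,16) x cols[0,32) = 16x32
Op 2 fold_up: fold axis h@8; visible region now rows[0,8) x cols[0,32) = 8x32
Op 3 fold_left: fold axis v@16; visible region now rows[0,8) x cols[0,16) = 8x16
Op 4 fold_left: fold axis v@8; visible region now rows[0,8) x cols[0,8) = 8x8
Op 5 fold_down: fold axis h@4; visible region now rows[4,8) x cols[0,8) = 4x8
Op 6 cut(0, 7): punch at orig (4,7); cuts so far [(4, 7)]; region rows[4,8) x cols[0,8) = 4x8
Op 7 cut(0, 2): punch at orig (4,2); cuts so far [(4, 2), (4, 7)]; region rows[4,8) x cols[0,8) = 4x8
Op 8 cut(0, 1): punch at orig (4,1); cuts so far [(4, 1), (4, 2), (4, 7)]; region rows[4,8) x cols[0,8) = 4x8
Op 9 cut(2, 6): punch at orig (6,6); cuts so far [(4, 1), (4, 2), (4, 7), (6, 6)]; region rows[4,8) x cols[0,8) = 4x8
Unfold 1 (reflect across h@4): 8 holes -> [(1, 6), (3, 1), (3, 2), (3, 7), (4, 1), (4, 2), (4, 7), (6, 6)]
Unfold 2 (reflect across v@8): 16 holes -> [(1, 6), (1, 9), (3, 1), (3, 2), (3, 7), (3, 8), (3, 13), (3, 14), (4, 1), (4, 2), (4, 7), (4, 8), (4, 13), (4, 14), (6, 6), (6, 9)]
Unfold 3 (reflect across v@16): 32 holes -> [(1, 6), (1, 9), (1, 22), (1, 25), (3, 1), (3, 2), (3, 7), (3, 8), (3, 13), (3, 14), (3, 17), (3, 18), (3, 23), (3, 24), (3, 29), (3, 30), (4, 1), (4, 2), (4, 7), (4, 8), (4, 13), (4, 14), (4, 17), (4, 18), (4, 23), (4, 24), (4, 29), (4, 30), (6, 6), (6, 9), (6, 22), (6, 25)]
Unfold 4 (reflect across h@8): 64 holes -> [(1, 6), (1, 9), (1, 22), (1, 25), (3, 1), (3, 2), (3, 7), (3, 8), (3, 13), (3, 14), (3, 17), (3, 18), (3, 23), (3, 24), (3, 29), (3, 30), (4, 1), (4, 2), (4, 7), (4, 8), (4, 13), (4, 14), (4, 17), (4, 18), (4, 23), (4, 24), (4, 29), (4, 30), (6, 6), (6, 9), (6, 22), (6, 25), (9, 6), (9, 9), (9, 22), (9, 25), (11, 1), (11, 2), (11, 7), (11, 8), (11, 13), (11, 14), (11, 17), (11, 18), (11, 23), (11, 24), (11, 29), (11, 30), (12, 1), (12, 2), (12, 7), (12, 8), (12, 13), (12, 14), (12, 17), (12, 18), (12, 23), (12, 24), (12, 29), (12, 30), (14, 6), (14, 9), (14, 22), (14, 25)]
Unfold 5 (reflect across h@16): 128 holes -> [(1, 6), (1, 9), (1, 22), (1, 25), (3, 1), (3, 2), (3, 7), (3, 8), (3, 13), (3, 14), (3, 17), (3, 18), (3, 23), (3, 24), (3, 29), (3, 30), (4, 1), (4, 2), (4, 7), (4, 8), (4, 13), (4, 14), (4, 17), (4, 18), (4, 23), (4, 24), (4, 29), (4, 30), (6, 6), (6, 9), (6, 22), (6, 25), (9, 6), (9, 9), (9, 22), (9, 25), (11, 1), (11, 2), (11, 7), (11, 8), (11, 13), (11, 14), (11, 17), (11, 18), (11, 23), (11, 24), (11, 29), (11, 30), (12, 1), (12, 2), (12, 7), (12, 8), (12, 13), (12, 14), (12, 17), (12, 18), (12, 23), (12, 24), (12, 29), (12, 30), (14, 6), (14, 9), (14, 22), (14, 25), (17, 6), (17, 9), (17, 22), (17, 25), (19, 1), (19, 2), (19, 7), (19, 8), (19, 13), (19, 14), (19, 17), (19, 18), (19, 23), (19, 24), (19, 29), (19, 30), (20, 1), (20, 2), (20, 7), (20, 8), (20, 13), (20, 14), (20, 17), (20, 18), (20, 23), (20, 24), (20, 29), (20, 30), (22, 6), (22, 9), (22, 22), (22, 25), (25, 6), (25, 9), (25, 22), (25, 25), (27, 1), (27, 2), (27, 7), (27, 8), (27, 13), (27, 14), (27, 17), (27, 18), (27, 23), (27, 24), (27, 29), (27, 30), (28, 1), (28, 2), (28, 7), (28, 8), (28, 13), (28, 14), (28, 17), (28, 18), (28, 23), (28, 24), (28, 29), (28, 30), (30, 6), (30, 9), (30, 22), (30, 25)]

Answer: 128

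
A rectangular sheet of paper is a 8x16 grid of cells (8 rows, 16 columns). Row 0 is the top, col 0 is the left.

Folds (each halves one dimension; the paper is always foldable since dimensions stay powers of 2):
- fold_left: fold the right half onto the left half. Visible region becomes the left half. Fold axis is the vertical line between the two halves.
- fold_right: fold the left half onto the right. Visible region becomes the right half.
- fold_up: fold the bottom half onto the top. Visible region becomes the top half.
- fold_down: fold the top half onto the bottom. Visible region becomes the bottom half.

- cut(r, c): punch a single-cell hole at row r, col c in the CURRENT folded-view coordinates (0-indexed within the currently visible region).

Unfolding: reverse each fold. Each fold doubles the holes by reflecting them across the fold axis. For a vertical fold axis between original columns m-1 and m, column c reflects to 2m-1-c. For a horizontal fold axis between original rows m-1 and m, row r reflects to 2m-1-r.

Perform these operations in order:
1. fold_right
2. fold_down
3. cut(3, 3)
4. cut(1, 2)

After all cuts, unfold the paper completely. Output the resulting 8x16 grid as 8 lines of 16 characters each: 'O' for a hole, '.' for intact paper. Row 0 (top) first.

Op 1 fold_right: fold axis v@8; visible region now rows[0,8) x cols[8,16) = 8x8
Op 2 fold_down: fold axis h@4; visible region now rows[4,8) x cols[8,16) = 4x8
Op 3 cut(3, 3): punch at orig (7,11); cuts so far [(7, 11)]; region rows[4,8) x cols[8,16) = 4x8
Op 4 cut(1, 2): punch at orig (5,10); cuts so far [(5, 10), (7, 11)]; region rows[4,8) x cols[8,16) = 4x8
Unfold 1 (reflect across h@4): 4 holes -> [(0, 11), (2, 10), (5, 10), (7, 11)]
Unfold 2 (reflect across v@8): 8 holes -> [(0, 4), (0, 11), (2, 5), (2, 10), (5, 5), (5, 10), (7, 4), (7, 11)]

Answer: ....O......O....
................
.....O....O.....
................
................
.....O....O.....
................
....O......O....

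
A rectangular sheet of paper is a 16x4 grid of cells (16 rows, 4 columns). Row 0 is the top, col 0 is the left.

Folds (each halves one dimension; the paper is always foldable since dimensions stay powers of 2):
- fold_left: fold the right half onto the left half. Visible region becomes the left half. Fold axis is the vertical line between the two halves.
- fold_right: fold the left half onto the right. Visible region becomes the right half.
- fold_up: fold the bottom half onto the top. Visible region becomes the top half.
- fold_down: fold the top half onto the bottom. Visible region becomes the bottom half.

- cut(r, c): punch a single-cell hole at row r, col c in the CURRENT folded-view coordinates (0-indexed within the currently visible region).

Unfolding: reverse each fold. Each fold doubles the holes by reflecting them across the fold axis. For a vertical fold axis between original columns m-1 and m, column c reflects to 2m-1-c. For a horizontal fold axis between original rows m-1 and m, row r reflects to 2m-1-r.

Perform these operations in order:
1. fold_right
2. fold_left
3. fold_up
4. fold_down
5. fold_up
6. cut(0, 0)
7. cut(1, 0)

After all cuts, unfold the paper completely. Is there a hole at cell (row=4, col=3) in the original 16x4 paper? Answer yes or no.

Answer: yes

Derivation:
Op 1 fold_right: fold axis v@2; visible region now rows[0,16) x cols[2,4) = 16x2
Op 2 fold_left: fold axis v@3; visible region now rows[0,16) x cols[2,3) = 16x1
Op 3 fold_up: fold axis h@8; visible region now rows[0,8) x cols[2,3) = 8x1
Op 4 fold_down: fold axis h@4; visible region now rows[4,8) x cols[2,3) = 4x1
Op 5 fold_up: fold axis h@6; visible region now rows[4,6) x cols[2,3) = 2x1
Op 6 cut(0, 0): punch at orig (4,2); cuts so far [(4, 2)]; region rows[4,6) x cols[2,3) = 2x1
Op 7 cut(1, 0): punch at orig (5,2); cuts so far [(4, 2), (5, 2)]; region rows[4,6) x cols[2,3) = 2x1
Unfold 1 (reflect across h@6): 4 holes -> [(4, 2), (5, 2), (6, 2), (7, 2)]
Unfold 2 (reflect across h@4): 8 holes -> [(0, 2), (1, 2), (2, 2), (3, 2), (4, 2), (5, 2), (6, 2), (7, 2)]
Unfold 3 (reflect across h@8): 16 holes -> [(0, 2), (1, 2), (2, 2), (3, 2), (4, 2), (5, 2), (6, 2), (7, 2), (8, 2), (9, 2), (10, 2), (11, 2), (12, 2), (13, 2), (14, 2), (15, 2)]
Unfold 4 (reflect across v@3): 32 holes -> [(0, 2), (0, 3), (1, 2), (1, 3), (2, 2), (2, 3), (3, 2), (3, 3), (4, 2), (4, 3), (5, 2), (5, 3), (6, 2), (6, 3), (7, 2), (7, 3), (8, 2), (8, 3), (9, 2), (9, 3), (10, 2), (10, 3), (11, 2), (11, 3), (12, 2), (12, 3), (13, 2), (13, 3), (14, 2), (14, 3), (15, 2), (15, 3)]
Unfold 5 (reflect across v@2): 64 holes -> [(0, 0), (0, 1), (0, 2), (0, 3), (1, 0), (1, 1), (1, 2), (1, 3), (2, 0), (2, 1), (2, 2), (2, 3), (3, 0), (3, 1), (3, 2), (3, 3), (4, 0), (4, 1), (4, 2), (4, 3), (5, 0), (5, 1), (5, 2), (5, 3), (6, 0), (6, 1), (6, 2), (6, 3), (7, 0), (7, 1), (7, 2), (7, 3), (8, 0), (8, 1), (8, 2), (8, 3), (9, 0), (9, 1), (9, 2), (9, 3), (10, 0), (10, 1), (10, 2), (10, 3), (11, 0), (11, 1), (11, 2), (11, 3), (12, 0), (12, 1), (12, 2), (12, 3), (13, 0), (13, 1), (13, 2), (13, 3), (14, 0), (14, 1), (14, 2), (14, 3), (15, 0), (15, 1), (15, 2), (15, 3)]
Holes: [(0, 0), (0, 1), (0, 2), (0, 3), (1, 0), (1, 1), (1, 2), (1, 3), (2, 0), (2, 1), (2, 2), (2, 3), (3, 0), (3, 1), (3, 2), (3, 3), (4, 0), (4, 1), (4, 2), (4, 3), (5, 0), (5, 1), (5, 2), (5, 3), (6, 0), (6, 1), (6, 2), (6, 3), (7, 0), (7, 1), (7, 2), (7, 3), (8, 0), (8, 1), (8, 2), (8, 3), (9, 0), (9, 1), (9, 2), (9, 3), (10, 0), (10, 1), (10, 2), (10, 3), (11, 0), (11, 1), (11, 2), (11, 3), (12, 0), (12, 1), (12, 2), (12, 3), (13, 0), (13, 1), (13, 2), (13, 3), (14, 0), (14, 1), (14, 2), (14, 3), (15, 0), (15, 1), (15, 2), (15, 3)]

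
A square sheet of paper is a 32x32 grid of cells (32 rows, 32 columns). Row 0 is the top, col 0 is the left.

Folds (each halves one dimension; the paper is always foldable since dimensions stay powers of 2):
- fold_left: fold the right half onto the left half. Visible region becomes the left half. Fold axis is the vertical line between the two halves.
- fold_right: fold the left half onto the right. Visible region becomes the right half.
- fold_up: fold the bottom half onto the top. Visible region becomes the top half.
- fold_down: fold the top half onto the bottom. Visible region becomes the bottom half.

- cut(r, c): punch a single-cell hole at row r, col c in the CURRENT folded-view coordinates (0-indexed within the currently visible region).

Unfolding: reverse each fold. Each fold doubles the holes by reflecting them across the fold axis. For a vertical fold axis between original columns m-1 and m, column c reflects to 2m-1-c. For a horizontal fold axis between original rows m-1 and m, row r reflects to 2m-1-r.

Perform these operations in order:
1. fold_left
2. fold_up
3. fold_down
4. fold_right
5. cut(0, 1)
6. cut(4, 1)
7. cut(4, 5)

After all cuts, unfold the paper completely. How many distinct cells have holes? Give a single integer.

Op 1 fold_left: fold axis v@16; visible region now rows[0,32) x cols[0,16) = 32x16
Op 2 fold_up: fold axis h@16; visible region now rows[0,16) x cols[0,16) = 16x16
Op 3 fold_down: fold axis h@8; visible region now rows[8,16) x cols[0,16) = 8x16
Op 4 fold_right: fold axis v@8; visible region now rows[8,16) x cols[8,16) = 8x8
Op 5 cut(0, 1): punch at orig (8,9); cuts so far [(8, 9)]; region rows[8,16) x cols[8,16) = 8x8
Op 6 cut(4, 1): punch at orig (12,9); cuts so far [(8, 9), (12, 9)]; region rows[8,16) x cols[8,16) = 8x8
Op 7 cut(4, 5): punch at orig (12,13); cuts so far [(8, 9), (12, 9), (12, 13)]; region rows[8,16) x cols[8,16) = 8x8
Unfold 1 (reflect across v@8): 6 holes -> [(8, 6), (8, 9), (12, 2), (12, 6), (12, 9), (12, 13)]
Unfold 2 (reflect across h@8): 12 holes -> [(3, 2), (3, 6), (3, 9), (3, 13), (7, 6), (7, 9), (8, 6), (8, 9), (12, 2), (12, 6), (12, 9), (12, 13)]
Unfold 3 (reflect across h@16): 24 holes -> [(3, 2), (3, 6), (3, 9), (3, 13), (7, 6), (7, 9), (8, 6), (8, 9), (12, 2), (12, 6), (12, 9), (12, 13), (19, 2), (19, 6), (19, 9), (19, 13), (23, 6), (23, 9), (24, 6), (24, 9), (28, 2), (28, 6), (28, 9), (28, 13)]
Unfold 4 (reflect across v@16): 48 holes -> [(3, 2), (3, 6), (3, 9), (3, 13), (3, 18), (3, 22), (3, 25), (3, 29), (7, 6), (7, 9), (7, 22), (7, 25), (8, 6), (8, 9), (8, 22), (8, 25), (12, 2), (12, 6), (12, 9), (12, 13), (12, 18), (12, 22), (12, 25), (12, 29), (19, 2), (19, 6), (19, 9), (19, 13), (19, 18), (19, 22), (19, 25), (19, 29), (23, 6), (23, 9), (23, 22), (23, 25), (24, 6), (24, 9), (24, 22), (24, 25), (28, 2), (28, 6), (28, 9), (28, 13), (28, 18), (28, 22), (28, 25), (28, 29)]

Answer: 48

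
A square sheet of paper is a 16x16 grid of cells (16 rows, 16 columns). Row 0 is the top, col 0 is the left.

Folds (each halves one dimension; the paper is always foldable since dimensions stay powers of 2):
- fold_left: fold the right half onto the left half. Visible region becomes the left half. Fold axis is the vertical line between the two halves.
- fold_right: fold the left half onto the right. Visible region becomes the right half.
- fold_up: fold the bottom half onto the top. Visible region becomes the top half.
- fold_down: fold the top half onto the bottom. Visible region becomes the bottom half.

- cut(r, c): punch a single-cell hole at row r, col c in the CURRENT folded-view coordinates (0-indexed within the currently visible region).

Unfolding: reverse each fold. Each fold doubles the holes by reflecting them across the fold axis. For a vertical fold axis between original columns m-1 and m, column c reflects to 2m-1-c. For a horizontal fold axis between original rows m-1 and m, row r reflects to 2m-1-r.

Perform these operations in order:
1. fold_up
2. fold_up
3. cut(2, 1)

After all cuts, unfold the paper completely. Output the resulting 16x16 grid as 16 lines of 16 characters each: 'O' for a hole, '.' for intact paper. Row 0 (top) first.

Answer: ................
................
.O..............
................
................
.O..............
................
................
................
................
.O..............
................
................
.O..............
................
................

Derivation:
Op 1 fold_up: fold axis h@8; visible region now rows[0,8) x cols[0,16) = 8x16
Op 2 fold_up: fold axis h@4; visible region now rows[0,4) x cols[0,16) = 4x16
Op 3 cut(2, 1): punch at orig (2,1); cuts so far [(2, 1)]; region rows[0,4) x cols[0,16) = 4x16
Unfold 1 (reflect across h@4): 2 holes -> [(2, 1), (5, 1)]
Unfold 2 (reflect across h@8): 4 holes -> [(2, 1), (5, 1), (10, 1), (13, 1)]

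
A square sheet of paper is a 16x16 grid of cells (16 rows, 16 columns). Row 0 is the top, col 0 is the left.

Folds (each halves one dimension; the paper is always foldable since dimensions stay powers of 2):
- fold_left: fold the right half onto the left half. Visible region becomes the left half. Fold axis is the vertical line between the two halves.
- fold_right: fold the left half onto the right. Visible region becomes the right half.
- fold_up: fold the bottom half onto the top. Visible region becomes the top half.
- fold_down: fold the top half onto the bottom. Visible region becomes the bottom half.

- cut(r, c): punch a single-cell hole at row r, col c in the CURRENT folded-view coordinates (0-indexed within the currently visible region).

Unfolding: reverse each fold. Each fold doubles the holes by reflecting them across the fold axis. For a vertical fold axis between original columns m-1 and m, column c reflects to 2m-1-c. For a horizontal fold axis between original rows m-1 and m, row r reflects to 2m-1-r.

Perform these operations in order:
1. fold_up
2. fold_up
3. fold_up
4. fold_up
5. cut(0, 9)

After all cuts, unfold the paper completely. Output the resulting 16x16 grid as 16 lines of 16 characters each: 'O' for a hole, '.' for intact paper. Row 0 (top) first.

Answer: .........O......
.........O......
.........O......
.........O......
.........O......
.........O......
.........O......
.........O......
.........O......
.........O......
.........O......
.........O......
.........O......
.........O......
.........O......
.........O......

Derivation:
Op 1 fold_up: fold axis h@8; visible region now rows[0,8) x cols[0,16) = 8x16
Op 2 fold_up: fold axis h@4; visible region now rows[0,4) x cols[0,16) = 4x16
Op 3 fold_up: fold axis h@2; visible region now rows[0,2) x cols[0,16) = 2x16
Op 4 fold_up: fold axis h@1; visible region now rows[0,1) x cols[0,16) = 1x16
Op 5 cut(0, 9): punch at orig (0,9); cuts so far [(0, 9)]; region rows[0,1) x cols[0,16) = 1x16
Unfold 1 (reflect across h@1): 2 holes -> [(0, 9), (1, 9)]
Unfold 2 (reflect across h@2): 4 holes -> [(0, 9), (1, 9), (2, 9), (3, 9)]
Unfold 3 (reflect across h@4): 8 holes -> [(0, 9), (1, 9), (2, 9), (3, 9), (4, 9), (5, 9), (6, 9), (7, 9)]
Unfold 4 (reflect across h@8): 16 holes -> [(0, 9), (1, 9), (2, 9), (3, 9), (4, 9), (5, 9), (6, 9), (7, 9), (8, 9), (9, 9), (10, 9), (11, 9), (12, 9), (13, 9), (14, 9), (15, 9)]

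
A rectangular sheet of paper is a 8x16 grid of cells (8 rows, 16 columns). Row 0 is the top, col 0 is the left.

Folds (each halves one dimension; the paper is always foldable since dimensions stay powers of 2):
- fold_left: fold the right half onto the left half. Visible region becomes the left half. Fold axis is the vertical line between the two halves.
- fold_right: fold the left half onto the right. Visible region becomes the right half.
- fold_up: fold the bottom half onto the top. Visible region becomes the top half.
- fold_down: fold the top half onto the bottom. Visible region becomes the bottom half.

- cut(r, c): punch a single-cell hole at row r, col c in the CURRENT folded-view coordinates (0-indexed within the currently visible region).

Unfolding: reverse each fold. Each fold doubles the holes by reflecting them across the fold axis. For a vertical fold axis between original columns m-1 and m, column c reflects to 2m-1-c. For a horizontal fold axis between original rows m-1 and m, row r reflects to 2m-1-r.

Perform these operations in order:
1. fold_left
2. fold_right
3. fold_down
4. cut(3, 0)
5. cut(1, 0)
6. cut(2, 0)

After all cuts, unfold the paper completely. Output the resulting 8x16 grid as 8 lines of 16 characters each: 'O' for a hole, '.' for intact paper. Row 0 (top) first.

Answer: ...OO......OO...
...OO......OO...
...OO......OO...
................
................
...OO......OO...
...OO......OO...
...OO......OO...

Derivation:
Op 1 fold_left: fold axis v@8; visible region now rows[0,8) x cols[0,8) = 8x8
Op 2 fold_right: fold axis v@4; visible region now rows[0,8) x cols[4,8) = 8x4
Op 3 fold_down: fold axis h@4; visible region now rows[4,8) x cols[4,8) = 4x4
Op 4 cut(3, 0): punch at orig (7,4); cuts so far [(7, 4)]; region rows[4,8) x cols[4,8) = 4x4
Op 5 cut(1, 0): punch at orig (5,4); cuts so far [(5, 4), (7, 4)]; region rows[4,8) x cols[4,8) = 4x4
Op 6 cut(2, 0): punch at orig (6,4); cuts so far [(5, 4), (6, 4), (7, 4)]; region rows[4,8) x cols[4,8) = 4x4
Unfold 1 (reflect across h@4): 6 holes -> [(0, 4), (1, 4), (2, 4), (5, 4), (6, 4), (7, 4)]
Unfold 2 (reflect across v@4): 12 holes -> [(0, 3), (0, 4), (1, 3), (1, 4), (2, 3), (2, 4), (5, 3), (5, 4), (6, 3), (6, 4), (7, 3), (7, 4)]
Unfold 3 (reflect across v@8): 24 holes -> [(0, 3), (0, 4), (0, 11), (0, 12), (1, 3), (1, 4), (1, 11), (1, 12), (2, 3), (2, 4), (2, 11), (2, 12), (5, 3), (5, 4), (5, 11), (5, 12), (6, 3), (6, 4), (6, 11), (6, 12), (7, 3), (7, 4), (7, 11), (7, 12)]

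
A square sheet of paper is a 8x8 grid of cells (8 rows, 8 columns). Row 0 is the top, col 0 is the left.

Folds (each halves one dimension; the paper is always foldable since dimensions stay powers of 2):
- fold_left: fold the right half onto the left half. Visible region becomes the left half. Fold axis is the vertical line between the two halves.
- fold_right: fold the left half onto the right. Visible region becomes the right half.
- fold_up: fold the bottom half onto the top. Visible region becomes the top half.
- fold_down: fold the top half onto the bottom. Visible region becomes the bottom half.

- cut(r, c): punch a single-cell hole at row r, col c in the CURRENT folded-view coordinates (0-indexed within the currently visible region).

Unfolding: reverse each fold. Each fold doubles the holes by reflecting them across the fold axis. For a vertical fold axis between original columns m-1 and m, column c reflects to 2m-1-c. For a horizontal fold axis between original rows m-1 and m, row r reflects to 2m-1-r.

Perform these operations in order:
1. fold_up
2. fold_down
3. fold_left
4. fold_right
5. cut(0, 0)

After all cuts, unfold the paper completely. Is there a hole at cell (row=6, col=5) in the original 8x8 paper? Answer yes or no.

Answer: yes

Derivation:
Op 1 fold_up: fold axis h@4; visible region now rows[0,4) x cols[0,8) = 4x8
Op 2 fold_down: fold axis h@2; visible region now rows[2,4) x cols[0,8) = 2x8
Op 3 fold_left: fold axis v@4; visible region now rows[2,4) x cols[0,4) = 2x4
Op 4 fold_right: fold axis v@2; visible region now rows[2,4) x cols[2,4) = 2x2
Op 5 cut(0, 0): punch at orig (2,2); cuts so far [(2, 2)]; region rows[2,4) x cols[2,4) = 2x2
Unfold 1 (reflect across v@2): 2 holes -> [(2, 1), (2, 2)]
Unfold 2 (reflect across v@4): 4 holes -> [(2, 1), (2, 2), (2, 5), (2, 6)]
Unfold 3 (reflect across h@2): 8 holes -> [(1, 1), (1, 2), (1, 5), (1, 6), (2, 1), (2, 2), (2, 5), (2, 6)]
Unfold 4 (reflect across h@4): 16 holes -> [(1, 1), (1, 2), (1, 5), (1, 6), (2, 1), (2, 2), (2, 5), (2, 6), (5, 1), (5, 2), (5, 5), (5, 6), (6, 1), (6, 2), (6, 5), (6, 6)]
Holes: [(1, 1), (1, 2), (1, 5), (1, 6), (2, 1), (2, 2), (2, 5), (2, 6), (5, 1), (5, 2), (5, 5), (5, 6), (6, 1), (6, 2), (6, 5), (6, 6)]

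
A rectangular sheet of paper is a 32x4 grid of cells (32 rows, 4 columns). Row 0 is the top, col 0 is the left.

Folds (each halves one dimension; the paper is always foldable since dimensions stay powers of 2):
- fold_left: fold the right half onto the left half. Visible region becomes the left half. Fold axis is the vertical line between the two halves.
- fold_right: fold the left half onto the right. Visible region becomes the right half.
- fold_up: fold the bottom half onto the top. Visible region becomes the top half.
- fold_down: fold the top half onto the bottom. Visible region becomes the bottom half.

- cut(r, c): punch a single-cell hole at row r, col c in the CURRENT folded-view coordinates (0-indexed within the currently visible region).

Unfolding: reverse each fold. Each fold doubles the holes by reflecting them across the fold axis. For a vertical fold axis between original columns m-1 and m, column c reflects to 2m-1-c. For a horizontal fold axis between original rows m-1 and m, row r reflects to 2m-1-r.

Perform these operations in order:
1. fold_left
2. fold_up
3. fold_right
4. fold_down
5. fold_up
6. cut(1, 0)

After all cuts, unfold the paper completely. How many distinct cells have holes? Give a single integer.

Op 1 fold_left: fold axis v@2; visible region now rows[0,32) x cols[0,2) = 32x2
Op 2 fold_up: fold axis h@16; visible region now rows[0,16) x cols[0,2) = 16x2
Op 3 fold_right: fold axis v@1; visible region now rows[0,16) x cols[1,2) = 16x1
Op 4 fold_down: fold axis h@8; visible region now rows[8,16) x cols[1,2) = 8x1
Op 5 fold_up: fold axis h@12; visible region now rows[8,12) x cols[1,2) = 4x1
Op 6 cut(1, 0): punch at orig (9,1); cuts so far [(9, 1)]; region rows[8,12) x cols[1,2) = 4x1
Unfold 1 (reflect across h@12): 2 holes -> [(9, 1), (14, 1)]
Unfold 2 (reflect across h@8): 4 holes -> [(1, 1), (6, 1), (9, 1), (14, 1)]
Unfold 3 (reflect across v@1): 8 holes -> [(1, 0), (1, 1), (6, 0), (6, 1), (9, 0), (9, 1), (14, 0), (14, 1)]
Unfold 4 (reflect across h@16): 16 holes -> [(1, 0), (1, 1), (6, 0), (6, 1), (9, 0), (9, 1), (14, 0), (14, 1), (17, 0), (17, 1), (22, 0), (22, 1), (25, 0), (25, 1), (30, 0), (30, 1)]
Unfold 5 (reflect across v@2): 32 holes -> [(1, 0), (1, 1), (1, 2), (1, 3), (6, 0), (6, 1), (6, 2), (6, 3), (9, 0), (9, 1), (9, 2), (9, 3), (14, 0), (14, 1), (14, 2), (14, 3), (17, 0), (17, 1), (17, 2), (17, 3), (22, 0), (22, 1), (22, 2), (22, 3), (25, 0), (25, 1), (25, 2), (25, 3), (30, 0), (30, 1), (30, 2), (30, 3)]

Answer: 32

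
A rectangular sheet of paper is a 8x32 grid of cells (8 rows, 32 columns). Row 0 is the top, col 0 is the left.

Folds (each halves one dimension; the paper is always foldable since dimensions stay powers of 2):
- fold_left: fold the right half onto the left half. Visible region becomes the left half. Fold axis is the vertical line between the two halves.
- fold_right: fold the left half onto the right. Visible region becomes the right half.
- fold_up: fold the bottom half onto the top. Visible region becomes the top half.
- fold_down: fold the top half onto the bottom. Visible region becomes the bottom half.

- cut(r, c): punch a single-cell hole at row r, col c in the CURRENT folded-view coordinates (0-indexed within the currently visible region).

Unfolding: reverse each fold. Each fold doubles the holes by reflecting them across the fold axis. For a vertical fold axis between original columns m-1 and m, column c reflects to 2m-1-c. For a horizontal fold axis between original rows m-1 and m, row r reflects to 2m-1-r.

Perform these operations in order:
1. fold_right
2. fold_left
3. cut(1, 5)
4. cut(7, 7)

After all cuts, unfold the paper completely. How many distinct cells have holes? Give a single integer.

Op 1 fold_right: fold axis v@16; visible region now rows[0,8) x cols[16,32) = 8x16
Op 2 fold_left: fold axis v@24; visible region now rows[0,8) x cols[16,24) = 8x8
Op 3 cut(1, 5): punch at orig (1,21); cuts so far [(1, 21)]; region rows[0,8) x cols[16,24) = 8x8
Op 4 cut(7, 7): punch at orig (7,23); cuts so far [(1, 21), (7, 23)]; region rows[0,8) x cols[16,24) = 8x8
Unfold 1 (reflect across v@24): 4 holes -> [(1, 21), (1, 26), (7, 23), (7, 24)]
Unfold 2 (reflect across v@16): 8 holes -> [(1, 5), (1, 10), (1, 21), (1, 26), (7, 7), (7, 8), (7, 23), (7, 24)]

Answer: 8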